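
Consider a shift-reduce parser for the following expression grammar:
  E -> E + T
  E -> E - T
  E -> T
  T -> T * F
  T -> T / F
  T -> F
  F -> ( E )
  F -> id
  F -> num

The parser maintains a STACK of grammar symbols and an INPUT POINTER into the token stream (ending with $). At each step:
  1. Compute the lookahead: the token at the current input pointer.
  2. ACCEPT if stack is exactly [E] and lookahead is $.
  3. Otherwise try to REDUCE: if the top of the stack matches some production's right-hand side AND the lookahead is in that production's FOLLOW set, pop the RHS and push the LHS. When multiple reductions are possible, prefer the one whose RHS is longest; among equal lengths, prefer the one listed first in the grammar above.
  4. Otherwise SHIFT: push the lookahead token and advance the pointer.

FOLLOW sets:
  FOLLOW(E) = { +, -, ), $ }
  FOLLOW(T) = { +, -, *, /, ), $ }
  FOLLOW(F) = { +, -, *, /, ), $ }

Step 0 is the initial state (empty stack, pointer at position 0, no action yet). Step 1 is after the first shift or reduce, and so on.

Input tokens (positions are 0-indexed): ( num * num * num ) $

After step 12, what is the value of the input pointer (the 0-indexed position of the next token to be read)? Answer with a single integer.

Answer: 6

Derivation:
Step 1: shift (. Stack=[(] ptr=1 lookahead=num remaining=[num * num * num ) $]
Step 2: shift num. Stack=[( num] ptr=2 lookahead=* remaining=[* num * num ) $]
Step 3: reduce F->num. Stack=[( F] ptr=2 lookahead=* remaining=[* num * num ) $]
Step 4: reduce T->F. Stack=[( T] ptr=2 lookahead=* remaining=[* num * num ) $]
Step 5: shift *. Stack=[( T *] ptr=3 lookahead=num remaining=[num * num ) $]
Step 6: shift num. Stack=[( T * num] ptr=4 lookahead=* remaining=[* num ) $]
Step 7: reduce F->num. Stack=[( T * F] ptr=4 lookahead=* remaining=[* num ) $]
Step 8: reduce T->T * F. Stack=[( T] ptr=4 lookahead=* remaining=[* num ) $]
Step 9: shift *. Stack=[( T *] ptr=5 lookahead=num remaining=[num ) $]
Step 10: shift num. Stack=[( T * num] ptr=6 lookahead=) remaining=[) $]
Step 11: reduce F->num. Stack=[( T * F] ptr=6 lookahead=) remaining=[) $]
Step 12: reduce T->T * F. Stack=[( T] ptr=6 lookahead=) remaining=[) $]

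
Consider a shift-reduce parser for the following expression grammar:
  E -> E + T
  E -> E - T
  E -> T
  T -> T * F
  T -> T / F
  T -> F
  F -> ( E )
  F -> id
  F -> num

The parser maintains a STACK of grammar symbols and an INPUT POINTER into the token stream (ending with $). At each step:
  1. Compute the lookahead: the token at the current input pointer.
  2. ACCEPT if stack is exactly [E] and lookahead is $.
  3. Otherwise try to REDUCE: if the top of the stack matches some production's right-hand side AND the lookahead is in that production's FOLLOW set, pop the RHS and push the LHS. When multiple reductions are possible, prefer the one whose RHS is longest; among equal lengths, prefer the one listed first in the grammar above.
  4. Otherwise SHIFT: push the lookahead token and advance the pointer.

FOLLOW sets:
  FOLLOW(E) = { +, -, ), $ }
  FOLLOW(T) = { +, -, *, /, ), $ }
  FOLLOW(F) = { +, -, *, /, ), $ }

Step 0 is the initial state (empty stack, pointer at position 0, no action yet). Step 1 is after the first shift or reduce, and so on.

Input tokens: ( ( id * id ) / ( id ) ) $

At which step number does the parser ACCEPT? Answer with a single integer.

Answer: 28

Derivation:
Step 1: shift (. Stack=[(] ptr=1 lookahead=( remaining=[( id * id ) / ( id ) ) $]
Step 2: shift (. Stack=[( (] ptr=2 lookahead=id remaining=[id * id ) / ( id ) ) $]
Step 3: shift id. Stack=[( ( id] ptr=3 lookahead=* remaining=[* id ) / ( id ) ) $]
Step 4: reduce F->id. Stack=[( ( F] ptr=3 lookahead=* remaining=[* id ) / ( id ) ) $]
Step 5: reduce T->F. Stack=[( ( T] ptr=3 lookahead=* remaining=[* id ) / ( id ) ) $]
Step 6: shift *. Stack=[( ( T *] ptr=4 lookahead=id remaining=[id ) / ( id ) ) $]
Step 7: shift id. Stack=[( ( T * id] ptr=5 lookahead=) remaining=[) / ( id ) ) $]
Step 8: reduce F->id. Stack=[( ( T * F] ptr=5 lookahead=) remaining=[) / ( id ) ) $]
Step 9: reduce T->T * F. Stack=[( ( T] ptr=5 lookahead=) remaining=[) / ( id ) ) $]
Step 10: reduce E->T. Stack=[( ( E] ptr=5 lookahead=) remaining=[) / ( id ) ) $]
Step 11: shift ). Stack=[( ( E )] ptr=6 lookahead=/ remaining=[/ ( id ) ) $]
Step 12: reduce F->( E ). Stack=[( F] ptr=6 lookahead=/ remaining=[/ ( id ) ) $]
Step 13: reduce T->F. Stack=[( T] ptr=6 lookahead=/ remaining=[/ ( id ) ) $]
Step 14: shift /. Stack=[( T /] ptr=7 lookahead=( remaining=[( id ) ) $]
Step 15: shift (. Stack=[( T / (] ptr=8 lookahead=id remaining=[id ) ) $]
Step 16: shift id. Stack=[( T / ( id] ptr=9 lookahead=) remaining=[) ) $]
Step 17: reduce F->id. Stack=[( T / ( F] ptr=9 lookahead=) remaining=[) ) $]
Step 18: reduce T->F. Stack=[( T / ( T] ptr=9 lookahead=) remaining=[) ) $]
Step 19: reduce E->T. Stack=[( T / ( E] ptr=9 lookahead=) remaining=[) ) $]
Step 20: shift ). Stack=[( T / ( E )] ptr=10 lookahead=) remaining=[) $]
Step 21: reduce F->( E ). Stack=[( T / F] ptr=10 lookahead=) remaining=[) $]
Step 22: reduce T->T / F. Stack=[( T] ptr=10 lookahead=) remaining=[) $]
Step 23: reduce E->T. Stack=[( E] ptr=10 lookahead=) remaining=[) $]
Step 24: shift ). Stack=[( E )] ptr=11 lookahead=$ remaining=[$]
Step 25: reduce F->( E ). Stack=[F] ptr=11 lookahead=$ remaining=[$]
Step 26: reduce T->F. Stack=[T] ptr=11 lookahead=$ remaining=[$]
Step 27: reduce E->T. Stack=[E] ptr=11 lookahead=$ remaining=[$]
Step 28: accept. Stack=[E] ptr=11 lookahead=$ remaining=[$]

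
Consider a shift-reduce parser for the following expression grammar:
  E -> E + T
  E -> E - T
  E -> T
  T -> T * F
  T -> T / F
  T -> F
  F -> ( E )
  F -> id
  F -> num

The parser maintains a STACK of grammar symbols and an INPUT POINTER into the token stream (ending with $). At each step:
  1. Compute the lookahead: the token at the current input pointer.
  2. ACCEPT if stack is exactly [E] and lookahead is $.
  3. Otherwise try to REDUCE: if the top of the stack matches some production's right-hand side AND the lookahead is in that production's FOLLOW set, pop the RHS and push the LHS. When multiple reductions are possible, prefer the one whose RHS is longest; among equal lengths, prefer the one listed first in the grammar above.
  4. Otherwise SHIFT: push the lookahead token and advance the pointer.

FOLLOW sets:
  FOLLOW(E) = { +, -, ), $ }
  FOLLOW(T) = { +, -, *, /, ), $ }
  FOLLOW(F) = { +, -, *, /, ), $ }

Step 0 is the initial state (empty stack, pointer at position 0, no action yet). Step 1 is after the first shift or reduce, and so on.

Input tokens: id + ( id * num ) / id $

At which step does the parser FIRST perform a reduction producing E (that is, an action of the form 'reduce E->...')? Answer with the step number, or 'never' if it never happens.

Step 1: shift id. Stack=[id] ptr=1 lookahead=+ remaining=[+ ( id * num ) / id $]
Step 2: reduce F->id. Stack=[F] ptr=1 lookahead=+ remaining=[+ ( id * num ) / id $]
Step 3: reduce T->F. Stack=[T] ptr=1 lookahead=+ remaining=[+ ( id * num ) / id $]
Step 4: reduce E->T. Stack=[E] ptr=1 lookahead=+ remaining=[+ ( id * num ) / id $]

Answer: 4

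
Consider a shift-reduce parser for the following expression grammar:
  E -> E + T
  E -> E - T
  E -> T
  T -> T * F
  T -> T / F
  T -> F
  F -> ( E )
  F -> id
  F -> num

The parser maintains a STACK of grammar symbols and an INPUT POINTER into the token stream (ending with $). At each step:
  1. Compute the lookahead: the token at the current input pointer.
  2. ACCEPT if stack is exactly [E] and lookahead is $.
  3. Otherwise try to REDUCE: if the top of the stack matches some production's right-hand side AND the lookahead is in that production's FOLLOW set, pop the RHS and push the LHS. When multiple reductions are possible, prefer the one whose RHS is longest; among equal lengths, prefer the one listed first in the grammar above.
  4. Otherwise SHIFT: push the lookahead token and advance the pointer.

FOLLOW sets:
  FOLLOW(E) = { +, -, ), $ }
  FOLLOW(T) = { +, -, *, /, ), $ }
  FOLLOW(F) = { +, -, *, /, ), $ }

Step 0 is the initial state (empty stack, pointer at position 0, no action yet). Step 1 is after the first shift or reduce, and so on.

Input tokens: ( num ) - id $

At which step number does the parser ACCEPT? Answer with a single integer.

Step 1: shift (. Stack=[(] ptr=1 lookahead=num remaining=[num ) - id $]
Step 2: shift num. Stack=[( num] ptr=2 lookahead=) remaining=[) - id $]
Step 3: reduce F->num. Stack=[( F] ptr=2 lookahead=) remaining=[) - id $]
Step 4: reduce T->F. Stack=[( T] ptr=2 lookahead=) remaining=[) - id $]
Step 5: reduce E->T. Stack=[( E] ptr=2 lookahead=) remaining=[) - id $]
Step 6: shift ). Stack=[( E )] ptr=3 lookahead=- remaining=[- id $]
Step 7: reduce F->( E ). Stack=[F] ptr=3 lookahead=- remaining=[- id $]
Step 8: reduce T->F. Stack=[T] ptr=3 lookahead=- remaining=[- id $]
Step 9: reduce E->T. Stack=[E] ptr=3 lookahead=- remaining=[- id $]
Step 10: shift -. Stack=[E -] ptr=4 lookahead=id remaining=[id $]
Step 11: shift id. Stack=[E - id] ptr=5 lookahead=$ remaining=[$]
Step 12: reduce F->id. Stack=[E - F] ptr=5 lookahead=$ remaining=[$]
Step 13: reduce T->F. Stack=[E - T] ptr=5 lookahead=$ remaining=[$]
Step 14: reduce E->E - T. Stack=[E] ptr=5 lookahead=$ remaining=[$]
Step 15: accept. Stack=[E] ptr=5 lookahead=$ remaining=[$]

Answer: 15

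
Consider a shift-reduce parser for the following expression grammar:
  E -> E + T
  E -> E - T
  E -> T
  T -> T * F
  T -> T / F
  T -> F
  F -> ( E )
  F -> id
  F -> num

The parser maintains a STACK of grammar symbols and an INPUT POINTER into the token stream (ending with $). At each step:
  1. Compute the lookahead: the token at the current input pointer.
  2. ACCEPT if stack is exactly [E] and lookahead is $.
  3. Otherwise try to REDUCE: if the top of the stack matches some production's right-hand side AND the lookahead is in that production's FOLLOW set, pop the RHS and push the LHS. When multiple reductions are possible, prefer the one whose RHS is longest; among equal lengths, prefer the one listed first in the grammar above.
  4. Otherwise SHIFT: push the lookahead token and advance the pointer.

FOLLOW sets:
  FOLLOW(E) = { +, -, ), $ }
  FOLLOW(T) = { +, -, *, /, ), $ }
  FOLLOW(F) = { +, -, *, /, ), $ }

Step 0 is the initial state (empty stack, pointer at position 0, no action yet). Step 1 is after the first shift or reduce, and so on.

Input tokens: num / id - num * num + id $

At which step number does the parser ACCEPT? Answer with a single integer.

Answer: 23

Derivation:
Step 1: shift num. Stack=[num] ptr=1 lookahead=/ remaining=[/ id - num * num + id $]
Step 2: reduce F->num. Stack=[F] ptr=1 lookahead=/ remaining=[/ id - num * num + id $]
Step 3: reduce T->F. Stack=[T] ptr=1 lookahead=/ remaining=[/ id - num * num + id $]
Step 4: shift /. Stack=[T /] ptr=2 lookahead=id remaining=[id - num * num + id $]
Step 5: shift id. Stack=[T / id] ptr=3 lookahead=- remaining=[- num * num + id $]
Step 6: reduce F->id. Stack=[T / F] ptr=3 lookahead=- remaining=[- num * num + id $]
Step 7: reduce T->T / F. Stack=[T] ptr=3 lookahead=- remaining=[- num * num + id $]
Step 8: reduce E->T. Stack=[E] ptr=3 lookahead=- remaining=[- num * num + id $]
Step 9: shift -. Stack=[E -] ptr=4 lookahead=num remaining=[num * num + id $]
Step 10: shift num. Stack=[E - num] ptr=5 lookahead=* remaining=[* num + id $]
Step 11: reduce F->num. Stack=[E - F] ptr=5 lookahead=* remaining=[* num + id $]
Step 12: reduce T->F. Stack=[E - T] ptr=5 lookahead=* remaining=[* num + id $]
Step 13: shift *. Stack=[E - T *] ptr=6 lookahead=num remaining=[num + id $]
Step 14: shift num. Stack=[E - T * num] ptr=7 lookahead=+ remaining=[+ id $]
Step 15: reduce F->num. Stack=[E - T * F] ptr=7 lookahead=+ remaining=[+ id $]
Step 16: reduce T->T * F. Stack=[E - T] ptr=7 lookahead=+ remaining=[+ id $]
Step 17: reduce E->E - T. Stack=[E] ptr=7 lookahead=+ remaining=[+ id $]
Step 18: shift +. Stack=[E +] ptr=8 lookahead=id remaining=[id $]
Step 19: shift id. Stack=[E + id] ptr=9 lookahead=$ remaining=[$]
Step 20: reduce F->id. Stack=[E + F] ptr=9 lookahead=$ remaining=[$]
Step 21: reduce T->F. Stack=[E + T] ptr=9 lookahead=$ remaining=[$]
Step 22: reduce E->E + T. Stack=[E] ptr=9 lookahead=$ remaining=[$]
Step 23: accept. Stack=[E] ptr=9 lookahead=$ remaining=[$]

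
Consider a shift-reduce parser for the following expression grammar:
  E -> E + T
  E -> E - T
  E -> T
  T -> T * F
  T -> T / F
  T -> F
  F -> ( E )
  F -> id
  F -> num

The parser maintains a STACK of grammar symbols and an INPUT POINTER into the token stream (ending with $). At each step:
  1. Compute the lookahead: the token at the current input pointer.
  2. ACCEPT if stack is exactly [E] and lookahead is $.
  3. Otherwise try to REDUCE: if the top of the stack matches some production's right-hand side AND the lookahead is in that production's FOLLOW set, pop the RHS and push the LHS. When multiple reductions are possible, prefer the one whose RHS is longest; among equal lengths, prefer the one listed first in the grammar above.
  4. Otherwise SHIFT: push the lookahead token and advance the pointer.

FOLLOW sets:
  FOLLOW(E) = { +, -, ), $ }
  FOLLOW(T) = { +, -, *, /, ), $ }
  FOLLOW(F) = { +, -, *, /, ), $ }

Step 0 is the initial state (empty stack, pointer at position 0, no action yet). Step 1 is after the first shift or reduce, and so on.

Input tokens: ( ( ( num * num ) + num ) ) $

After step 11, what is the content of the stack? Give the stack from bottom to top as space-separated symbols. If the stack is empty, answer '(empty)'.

Answer: ( ( ( E

Derivation:
Step 1: shift (. Stack=[(] ptr=1 lookahead=( remaining=[( ( num * num ) + num ) ) $]
Step 2: shift (. Stack=[( (] ptr=2 lookahead=( remaining=[( num * num ) + num ) ) $]
Step 3: shift (. Stack=[( ( (] ptr=3 lookahead=num remaining=[num * num ) + num ) ) $]
Step 4: shift num. Stack=[( ( ( num] ptr=4 lookahead=* remaining=[* num ) + num ) ) $]
Step 5: reduce F->num. Stack=[( ( ( F] ptr=4 lookahead=* remaining=[* num ) + num ) ) $]
Step 6: reduce T->F. Stack=[( ( ( T] ptr=4 lookahead=* remaining=[* num ) + num ) ) $]
Step 7: shift *. Stack=[( ( ( T *] ptr=5 lookahead=num remaining=[num ) + num ) ) $]
Step 8: shift num. Stack=[( ( ( T * num] ptr=6 lookahead=) remaining=[) + num ) ) $]
Step 9: reduce F->num. Stack=[( ( ( T * F] ptr=6 lookahead=) remaining=[) + num ) ) $]
Step 10: reduce T->T * F. Stack=[( ( ( T] ptr=6 lookahead=) remaining=[) + num ) ) $]
Step 11: reduce E->T. Stack=[( ( ( E] ptr=6 lookahead=) remaining=[) + num ) ) $]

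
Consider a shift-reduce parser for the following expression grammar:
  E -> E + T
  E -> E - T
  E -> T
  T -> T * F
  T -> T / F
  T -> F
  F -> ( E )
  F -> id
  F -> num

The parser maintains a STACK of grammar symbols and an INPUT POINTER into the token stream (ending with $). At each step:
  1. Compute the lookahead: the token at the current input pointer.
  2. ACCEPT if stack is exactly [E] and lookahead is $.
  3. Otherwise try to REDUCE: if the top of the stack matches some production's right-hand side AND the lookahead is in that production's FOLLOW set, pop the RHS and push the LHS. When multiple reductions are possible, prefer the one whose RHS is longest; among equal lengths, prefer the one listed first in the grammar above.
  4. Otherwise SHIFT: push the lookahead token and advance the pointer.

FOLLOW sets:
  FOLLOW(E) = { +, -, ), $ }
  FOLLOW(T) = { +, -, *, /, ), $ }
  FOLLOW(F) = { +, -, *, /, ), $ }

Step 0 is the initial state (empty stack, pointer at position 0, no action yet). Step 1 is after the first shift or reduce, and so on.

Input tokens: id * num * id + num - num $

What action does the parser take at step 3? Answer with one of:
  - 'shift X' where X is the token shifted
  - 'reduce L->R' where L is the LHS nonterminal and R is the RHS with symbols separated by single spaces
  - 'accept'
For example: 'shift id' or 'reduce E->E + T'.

Answer: reduce T->F

Derivation:
Step 1: shift id. Stack=[id] ptr=1 lookahead=* remaining=[* num * id + num - num $]
Step 2: reduce F->id. Stack=[F] ptr=1 lookahead=* remaining=[* num * id + num - num $]
Step 3: reduce T->F. Stack=[T] ptr=1 lookahead=* remaining=[* num * id + num - num $]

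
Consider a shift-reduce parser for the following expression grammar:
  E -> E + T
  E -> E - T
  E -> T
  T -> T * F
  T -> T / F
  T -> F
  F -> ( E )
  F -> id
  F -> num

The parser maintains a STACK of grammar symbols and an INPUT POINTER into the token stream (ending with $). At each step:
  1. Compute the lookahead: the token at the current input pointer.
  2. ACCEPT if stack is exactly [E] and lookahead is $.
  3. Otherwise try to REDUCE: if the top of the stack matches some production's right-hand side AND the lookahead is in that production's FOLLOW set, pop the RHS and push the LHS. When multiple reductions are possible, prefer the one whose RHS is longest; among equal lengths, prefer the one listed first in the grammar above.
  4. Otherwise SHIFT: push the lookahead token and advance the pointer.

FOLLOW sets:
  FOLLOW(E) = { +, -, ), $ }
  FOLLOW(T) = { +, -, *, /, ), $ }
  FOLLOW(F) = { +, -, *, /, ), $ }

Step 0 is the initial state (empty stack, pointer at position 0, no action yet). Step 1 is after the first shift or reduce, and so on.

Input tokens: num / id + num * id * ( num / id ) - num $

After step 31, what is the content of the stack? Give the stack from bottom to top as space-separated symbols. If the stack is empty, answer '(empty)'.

Step 1: shift num. Stack=[num] ptr=1 lookahead=/ remaining=[/ id + num * id * ( num / id ) - num $]
Step 2: reduce F->num. Stack=[F] ptr=1 lookahead=/ remaining=[/ id + num * id * ( num / id ) - num $]
Step 3: reduce T->F. Stack=[T] ptr=1 lookahead=/ remaining=[/ id + num * id * ( num / id ) - num $]
Step 4: shift /. Stack=[T /] ptr=2 lookahead=id remaining=[id + num * id * ( num / id ) - num $]
Step 5: shift id. Stack=[T / id] ptr=3 lookahead=+ remaining=[+ num * id * ( num / id ) - num $]
Step 6: reduce F->id. Stack=[T / F] ptr=3 lookahead=+ remaining=[+ num * id * ( num / id ) - num $]
Step 7: reduce T->T / F. Stack=[T] ptr=3 lookahead=+ remaining=[+ num * id * ( num / id ) - num $]
Step 8: reduce E->T. Stack=[E] ptr=3 lookahead=+ remaining=[+ num * id * ( num / id ) - num $]
Step 9: shift +. Stack=[E +] ptr=4 lookahead=num remaining=[num * id * ( num / id ) - num $]
Step 10: shift num. Stack=[E + num] ptr=5 lookahead=* remaining=[* id * ( num / id ) - num $]
Step 11: reduce F->num. Stack=[E + F] ptr=5 lookahead=* remaining=[* id * ( num / id ) - num $]
Step 12: reduce T->F. Stack=[E + T] ptr=5 lookahead=* remaining=[* id * ( num / id ) - num $]
Step 13: shift *. Stack=[E + T *] ptr=6 lookahead=id remaining=[id * ( num / id ) - num $]
Step 14: shift id. Stack=[E + T * id] ptr=7 lookahead=* remaining=[* ( num / id ) - num $]
Step 15: reduce F->id. Stack=[E + T * F] ptr=7 lookahead=* remaining=[* ( num / id ) - num $]
Step 16: reduce T->T * F. Stack=[E + T] ptr=7 lookahead=* remaining=[* ( num / id ) - num $]
Step 17: shift *. Stack=[E + T *] ptr=8 lookahead=( remaining=[( num / id ) - num $]
Step 18: shift (. Stack=[E + T * (] ptr=9 lookahead=num remaining=[num / id ) - num $]
Step 19: shift num. Stack=[E + T * ( num] ptr=10 lookahead=/ remaining=[/ id ) - num $]
Step 20: reduce F->num. Stack=[E + T * ( F] ptr=10 lookahead=/ remaining=[/ id ) - num $]
Step 21: reduce T->F. Stack=[E + T * ( T] ptr=10 lookahead=/ remaining=[/ id ) - num $]
Step 22: shift /. Stack=[E + T * ( T /] ptr=11 lookahead=id remaining=[id ) - num $]
Step 23: shift id. Stack=[E + T * ( T / id] ptr=12 lookahead=) remaining=[) - num $]
Step 24: reduce F->id. Stack=[E + T * ( T / F] ptr=12 lookahead=) remaining=[) - num $]
Step 25: reduce T->T / F. Stack=[E + T * ( T] ptr=12 lookahead=) remaining=[) - num $]
Step 26: reduce E->T. Stack=[E + T * ( E] ptr=12 lookahead=) remaining=[) - num $]
Step 27: shift ). Stack=[E + T * ( E )] ptr=13 lookahead=- remaining=[- num $]
Step 28: reduce F->( E ). Stack=[E + T * F] ptr=13 lookahead=- remaining=[- num $]
Step 29: reduce T->T * F. Stack=[E + T] ptr=13 lookahead=- remaining=[- num $]
Step 30: reduce E->E + T. Stack=[E] ptr=13 lookahead=- remaining=[- num $]
Step 31: shift -. Stack=[E -] ptr=14 lookahead=num remaining=[num $]

Answer: E -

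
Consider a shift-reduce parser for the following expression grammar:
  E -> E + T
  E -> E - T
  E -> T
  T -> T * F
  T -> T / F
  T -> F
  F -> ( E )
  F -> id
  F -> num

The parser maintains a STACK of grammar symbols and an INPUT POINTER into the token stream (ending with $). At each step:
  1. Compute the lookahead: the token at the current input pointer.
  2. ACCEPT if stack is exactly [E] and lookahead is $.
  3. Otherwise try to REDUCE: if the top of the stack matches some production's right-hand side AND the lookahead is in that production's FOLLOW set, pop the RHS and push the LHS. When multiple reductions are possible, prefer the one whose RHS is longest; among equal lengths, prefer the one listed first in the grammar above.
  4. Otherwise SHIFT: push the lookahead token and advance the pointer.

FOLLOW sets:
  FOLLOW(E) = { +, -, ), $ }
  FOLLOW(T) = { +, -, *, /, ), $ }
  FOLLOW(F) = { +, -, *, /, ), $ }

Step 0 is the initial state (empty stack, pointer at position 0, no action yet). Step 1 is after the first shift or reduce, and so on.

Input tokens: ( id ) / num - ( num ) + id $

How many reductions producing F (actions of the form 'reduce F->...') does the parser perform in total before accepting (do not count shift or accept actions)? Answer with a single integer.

Step 1: shift (. Stack=[(] ptr=1 lookahead=id remaining=[id ) / num - ( num ) + id $]
Step 2: shift id. Stack=[( id] ptr=2 lookahead=) remaining=[) / num - ( num ) + id $]
Step 3: reduce F->id. Stack=[( F] ptr=2 lookahead=) remaining=[) / num - ( num ) + id $]
Step 4: reduce T->F. Stack=[( T] ptr=2 lookahead=) remaining=[) / num - ( num ) + id $]
Step 5: reduce E->T. Stack=[( E] ptr=2 lookahead=) remaining=[) / num - ( num ) + id $]
Step 6: shift ). Stack=[( E )] ptr=3 lookahead=/ remaining=[/ num - ( num ) + id $]
Step 7: reduce F->( E ). Stack=[F] ptr=3 lookahead=/ remaining=[/ num - ( num ) + id $]
Step 8: reduce T->F. Stack=[T] ptr=3 lookahead=/ remaining=[/ num - ( num ) + id $]
Step 9: shift /. Stack=[T /] ptr=4 lookahead=num remaining=[num - ( num ) + id $]
Step 10: shift num. Stack=[T / num] ptr=5 lookahead=- remaining=[- ( num ) + id $]
Step 11: reduce F->num. Stack=[T / F] ptr=5 lookahead=- remaining=[- ( num ) + id $]
Step 12: reduce T->T / F. Stack=[T] ptr=5 lookahead=- remaining=[- ( num ) + id $]
Step 13: reduce E->T. Stack=[E] ptr=5 lookahead=- remaining=[- ( num ) + id $]
Step 14: shift -. Stack=[E -] ptr=6 lookahead=( remaining=[( num ) + id $]
Step 15: shift (. Stack=[E - (] ptr=7 lookahead=num remaining=[num ) + id $]
Step 16: shift num. Stack=[E - ( num] ptr=8 lookahead=) remaining=[) + id $]
Step 17: reduce F->num. Stack=[E - ( F] ptr=8 lookahead=) remaining=[) + id $]
Step 18: reduce T->F. Stack=[E - ( T] ptr=8 lookahead=) remaining=[) + id $]
Step 19: reduce E->T. Stack=[E - ( E] ptr=8 lookahead=) remaining=[) + id $]
Step 20: shift ). Stack=[E - ( E )] ptr=9 lookahead=+ remaining=[+ id $]
Step 21: reduce F->( E ). Stack=[E - F] ptr=9 lookahead=+ remaining=[+ id $]
Step 22: reduce T->F. Stack=[E - T] ptr=9 lookahead=+ remaining=[+ id $]
Step 23: reduce E->E - T. Stack=[E] ptr=9 lookahead=+ remaining=[+ id $]
Step 24: shift +. Stack=[E +] ptr=10 lookahead=id remaining=[id $]
Step 25: shift id. Stack=[E + id] ptr=11 lookahead=$ remaining=[$]
Step 26: reduce F->id. Stack=[E + F] ptr=11 lookahead=$ remaining=[$]
Step 27: reduce T->F. Stack=[E + T] ptr=11 lookahead=$ remaining=[$]
Step 28: reduce E->E + T. Stack=[E] ptr=11 lookahead=$ remaining=[$]
Step 29: accept. Stack=[E] ptr=11 lookahead=$ remaining=[$]

Answer: 6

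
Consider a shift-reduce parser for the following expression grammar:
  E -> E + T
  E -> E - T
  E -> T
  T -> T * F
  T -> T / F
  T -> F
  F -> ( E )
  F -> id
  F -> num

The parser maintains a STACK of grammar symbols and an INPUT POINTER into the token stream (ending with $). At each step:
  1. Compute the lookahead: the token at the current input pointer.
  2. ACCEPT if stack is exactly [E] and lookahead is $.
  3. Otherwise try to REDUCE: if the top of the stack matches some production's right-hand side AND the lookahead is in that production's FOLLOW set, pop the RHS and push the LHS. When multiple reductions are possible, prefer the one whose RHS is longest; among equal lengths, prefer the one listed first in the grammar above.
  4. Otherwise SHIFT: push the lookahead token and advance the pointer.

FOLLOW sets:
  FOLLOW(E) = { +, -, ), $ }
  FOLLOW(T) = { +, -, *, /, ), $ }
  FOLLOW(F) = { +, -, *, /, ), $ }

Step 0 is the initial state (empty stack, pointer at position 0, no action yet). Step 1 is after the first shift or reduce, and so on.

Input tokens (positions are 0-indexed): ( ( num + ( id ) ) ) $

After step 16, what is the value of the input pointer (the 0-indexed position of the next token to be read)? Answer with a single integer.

Step 1: shift (. Stack=[(] ptr=1 lookahead=( remaining=[( num + ( id ) ) ) $]
Step 2: shift (. Stack=[( (] ptr=2 lookahead=num remaining=[num + ( id ) ) ) $]
Step 3: shift num. Stack=[( ( num] ptr=3 lookahead=+ remaining=[+ ( id ) ) ) $]
Step 4: reduce F->num. Stack=[( ( F] ptr=3 lookahead=+ remaining=[+ ( id ) ) ) $]
Step 5: reduce T->F. Stack=[( ( T] ptr=3 lookahead=+ remaining=[+ ( id ) ) ) $]
Step 6: reduce E->T. Stack=[( ( E] ptr=3 lookahead=+ remaining=[+ ( id ) ) ) $]
Step 7: shift +. Stack=[( ( E +] ptr=4 lookahead=( remaining=[( id ) ) ) $]
Step 8: shift (. Stack=[( ( E + (] ptr=5 lookahead=id remaining=[id ) ) ) $]
Step 9: shift id. Stack=[( ( E + ( id] ptr=6 lookahead=) remaining=[) ) ) $]
Step 10: reduce F->id. Stack=[( ( E + ( F] ptr=6 lookahead=) remaining=[) ) ) $]
Step 11: reduce T->F. Stack=[( ( E + ( T] ptr=6 lookahead=) remaining=[) ) ) $]
Step 12: reduce E->T. Stack=[( ( E + ( E] ptr=6 lookahead=) remaining=[) ) ) $]
Step 13: shift ). Stack=[( ( E + ( E )] ptr=7 lookahead=) remaining=[) ) $]
Step 14: reduce F->( E ). Stack=[( ( E + F] ptr=7 lookahead=) remaining=[) ) $]
Step 15: reduce T->F. Stack=[( ( E + T] ptr=7 lookahead=) remaining=[) ) $]
Step 16: reduce E->E + T. Stack=[( ( E] ptr=7 lookahead=) remaining=[) ) $]

Answer: 7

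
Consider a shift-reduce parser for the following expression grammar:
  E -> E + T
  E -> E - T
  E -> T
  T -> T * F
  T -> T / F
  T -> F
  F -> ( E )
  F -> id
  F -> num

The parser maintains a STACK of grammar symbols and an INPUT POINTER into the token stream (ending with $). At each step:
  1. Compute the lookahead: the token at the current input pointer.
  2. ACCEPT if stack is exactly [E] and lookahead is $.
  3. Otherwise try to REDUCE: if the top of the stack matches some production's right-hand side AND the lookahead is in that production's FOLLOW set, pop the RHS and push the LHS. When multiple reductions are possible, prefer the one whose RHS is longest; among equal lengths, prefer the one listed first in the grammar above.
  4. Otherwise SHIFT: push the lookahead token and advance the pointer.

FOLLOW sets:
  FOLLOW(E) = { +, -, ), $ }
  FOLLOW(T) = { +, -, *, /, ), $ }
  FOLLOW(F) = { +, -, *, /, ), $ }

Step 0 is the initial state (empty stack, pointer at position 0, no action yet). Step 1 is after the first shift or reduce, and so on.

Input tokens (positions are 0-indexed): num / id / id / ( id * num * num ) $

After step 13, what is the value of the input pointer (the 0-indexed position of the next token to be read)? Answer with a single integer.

Answer: 7

Derivation:
Step 1: shift num. Stack=[num] ptr=1 lookahead=/ remaining=[/ id / id / ( id * num * num ) $]
Step 2: reduce F->num. Stack=[F] ptr=1 lookahead=/ remaining=[/ id / id / ( id * num * num ) $]
Step 3: reduce T->F. Stack=[T] ptr=1 lookahead=/ remaining=[/ id / id / ( id * num * num ) $]
Step 4: shift /. Stack=[T /] ptr=2 lookahead=id remaining=[id / id / ( id * num * num ) $]
Step 5: shift id. Stack=[T / id] ptr=3 lookahead=/ remaining=[/ id / ( id * num * num ) $]
Step 6: reduce F->id. Stack=[T / F] ptr=3 lookahead=/ remaining=[/ id / ( id * num * num ) $]
Step 7: reduce T->T / F. Stack=[T] ptr=3 lookahead=/ remaining=[/ id / ( id * num * num ) $]
Step 8: shift /. Stack=[T /] ptr=4 lookahead=id remaining=[id / ( id * num * num ) $]
Step 9: shift id. Stack=[T / id] ptr=5 lookahead=/ remaining=[/ ( id * num * num ) $]
Step 10: reduce F->id. Stack=[T / F] ptr=5 lookahead=/ remaining=[/ ( id * num * num ) $]
Step 11: reduce T->T / F. Stack=[T] ptr=5 lookahead=/ remaining=[/ ( id * num * num ) $]
Step 12: shift /. Stack=[T /] ptr=6 lookahead=( remaining=[( id * num * num ) $]
Step 13: shift (. Stack=[T / (] ptr=7 lookahead=id remaining=[id * num * num ) $]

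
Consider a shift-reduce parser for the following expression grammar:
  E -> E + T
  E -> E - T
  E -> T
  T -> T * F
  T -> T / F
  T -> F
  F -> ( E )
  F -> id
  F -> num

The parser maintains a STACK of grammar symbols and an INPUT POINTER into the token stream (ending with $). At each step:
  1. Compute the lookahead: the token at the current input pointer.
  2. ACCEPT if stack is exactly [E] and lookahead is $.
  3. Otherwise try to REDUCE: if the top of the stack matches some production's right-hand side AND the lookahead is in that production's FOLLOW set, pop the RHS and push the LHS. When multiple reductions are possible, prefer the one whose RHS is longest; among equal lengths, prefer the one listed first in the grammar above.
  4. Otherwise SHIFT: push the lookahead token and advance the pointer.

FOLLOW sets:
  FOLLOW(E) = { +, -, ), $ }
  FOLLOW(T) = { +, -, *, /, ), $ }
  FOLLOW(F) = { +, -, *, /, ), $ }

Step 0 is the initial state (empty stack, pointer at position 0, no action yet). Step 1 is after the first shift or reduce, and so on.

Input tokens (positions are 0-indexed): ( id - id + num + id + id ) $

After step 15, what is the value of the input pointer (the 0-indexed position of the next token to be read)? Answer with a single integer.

Step 1: shift (. Stack=[(] ptr=1 lookahead=id remaining=[id - id + num + id + id ) $]
Step 2: shift id. Stack=[( id] ptr=2 lookahead=- remaining=[- id + num + id + id ) $]
Step 3: reduce F->id. Stack=[( F] ptr=2 lookahead=- remaining=[- id + num + id + id ) $]
Step 4: reduce T->F. Stack=[( T] ptr=2 lookahead=- remaining=[- id + num + id + id ) $]
Step 5: reduce E->T. Stack=[( E] ptr=2 lookahead=- remaining=[- id + num + id + id ) $]
Step 6: shift -. Stack=[( E -] ptr=3 lookahead=id remaining=[id + num + id + id ) $]
Step 7: shift id. Stack=[( E - id] ptr=4 lookahead=+ remaining=[+ num + id + id ) $]
Step 8: reduce F->id. Stack=[( E - F] ptr=4 lookahead=+ remaining=[+ num + id + id ) $]
Step 9: reduce T->F. Stack=[( E - T] ptr=4 lookahead=+ remaining=[+ num + id + id ) $]
Step 10: reduce E->E - T. Stack=[( E] ptr=4 lookahead=+ remaining=[+ num + id + id ) $]
Step 11: shift +. Stack=[( E +] ptr=5 lookahead=num remaining=[num + id + id ) $]
Step 12: shift num. Stack=[( E + num] ptr=6 lookahead=+ remaining=[+ id + id ) $]
Step 13: reduce F->num. Stack=[( E + F] ptr=6 lookahead=+ remaining=[+ id + id ) $]
Step 14: reduce T->F. Stack=[( E + T] ptr=6 lookahead=+ remaining=[+ id + id ) $]
Step 15: reduce E->E + T. Stack=[( E] ptr=6 lookahead=+ remaining=[+ id + id ) $]

Answer: 6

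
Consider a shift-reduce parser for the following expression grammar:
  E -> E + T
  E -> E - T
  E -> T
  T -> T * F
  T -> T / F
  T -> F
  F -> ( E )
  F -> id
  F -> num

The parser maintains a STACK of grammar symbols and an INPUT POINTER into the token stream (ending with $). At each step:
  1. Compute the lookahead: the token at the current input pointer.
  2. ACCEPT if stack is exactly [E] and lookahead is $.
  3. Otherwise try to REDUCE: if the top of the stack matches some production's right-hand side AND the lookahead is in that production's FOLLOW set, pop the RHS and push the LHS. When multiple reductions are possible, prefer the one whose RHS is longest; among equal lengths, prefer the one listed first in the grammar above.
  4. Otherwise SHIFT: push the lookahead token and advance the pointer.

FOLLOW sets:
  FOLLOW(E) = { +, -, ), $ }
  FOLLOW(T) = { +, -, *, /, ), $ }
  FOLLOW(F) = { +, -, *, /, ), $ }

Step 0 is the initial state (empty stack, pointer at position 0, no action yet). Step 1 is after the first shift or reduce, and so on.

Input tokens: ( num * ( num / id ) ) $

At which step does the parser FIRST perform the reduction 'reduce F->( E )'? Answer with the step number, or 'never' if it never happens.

Step 1: shift (. Stack=[(] ptr=1 lookahead=num remaining=[num * ( num / id ) ) $]
Step 2: shift num. Stack=[( num] ptr=2 lookahead=* remaining=[* ( num / id ) ) $]
Step 3: reduce F->num. Stack=[( F] ptr=2 lookahead=* remaining=[* ( num / id ) ) $]
Step 4: reduce T->F. Stack=[( T] ptr=2 lookahead=* remaining=[* ( num / id ) ) $]
Step 5: shift *. Stack=[( T *] ptr=3 lookahead=( remaining=[( num / id ) ) $]
Step 6: shift (. Stack=[( T * (] ptr=4 lookahead=num remaining=[num / id ) ) $]
Step 7: shift num. Stack=[( T * ( num] ptr=5 lookahead=/ remaining=[/ id ) ) $]
Step 8: reduce F->num. Stack=[( T * ( F] ptr=5 lookahead=/ remaining=[/ id ) ) $]
Step 9: reduce T->F. Stack=[( T * ( T] ptr=5 lookahead=/ remaining=[/ id ) ) $]
Step 10: shift /. Stack=[( T * ( T /] ptr=6 lookahead=id remaining=[id ) ) $]
Step 11: shift id. Stack=[( T * ( T / id] ptr=7 lookahead=) remaining=[) ) $]
Step 12: reduce F->id. Stack=[( T * ( T / F] ptr=7 lookahead=) remaining=[) ) $]
Step 13: reduce T->T / F. Stack=[( T * ( T] ptr=7 lookahead=) remaining=[) ) $]
Step 14: reduce E->T. Stack=[( T * ( E] ptr=7 lookahead=) remaining=[) ) $]
Step 15: shift ). Stack=[( T * ( E )] ptr=8 lookahead=) remaining=[) $]
Step 16: reduce F->( E ). Stack=[( T * F] ptr=8 lookahead=) remaining=[) $]

Answer: 16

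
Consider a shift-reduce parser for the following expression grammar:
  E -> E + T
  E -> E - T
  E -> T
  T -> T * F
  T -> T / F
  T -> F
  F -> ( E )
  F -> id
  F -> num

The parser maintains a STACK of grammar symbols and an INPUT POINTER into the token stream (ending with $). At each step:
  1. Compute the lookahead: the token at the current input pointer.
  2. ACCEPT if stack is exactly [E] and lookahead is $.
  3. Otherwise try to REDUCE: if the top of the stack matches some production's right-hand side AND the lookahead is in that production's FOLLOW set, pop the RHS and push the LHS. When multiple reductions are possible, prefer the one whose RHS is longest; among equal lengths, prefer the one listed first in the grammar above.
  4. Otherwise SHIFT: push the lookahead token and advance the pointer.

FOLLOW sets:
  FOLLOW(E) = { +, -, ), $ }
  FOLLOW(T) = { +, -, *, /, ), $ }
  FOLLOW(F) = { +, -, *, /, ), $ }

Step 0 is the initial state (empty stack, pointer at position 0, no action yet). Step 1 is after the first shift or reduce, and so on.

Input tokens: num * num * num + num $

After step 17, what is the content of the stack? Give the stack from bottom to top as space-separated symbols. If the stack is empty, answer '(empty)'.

Step 1: shift num. Stack=[num] ptr=1 lookahead=* remaining=[* num * num + num $]
Step 2: reduce F->num. Stack=[F] ptr=1 lookahead=* remaining=[* num * num + num $]
Step 3: reduce T->F. Stack=[T] ptr=1 lookahead=* remaining=[* num * num + num $]
Step 4: shift *. Stack=[T *] ptr=2 lookahead=num remaining=[num * num + num $]
Step 5: shift num. Stack=[T * num] ptr=3 lookahead=* remaining=[* num + num $]
Step 6: reduce F->num. Stack=[T * F] ptr=3 lookahead=* remaining=[* num + num $]
Step 7: reduce T->T * F. Stack=[T] ptr=3 lookahead=* remaining=[* num + num $]
Step 8: shift *. Stack=[T *] ptr=4 lookahead=num remaining=[num + num $]
Step 9: shift num. Stack=[T * num] ptr=5 lookahead=+ remaining=[+ num $]
Step 10: reduce F->num. Stack=[T * F] ptr=5 lookahead=+ remaining=[+ num $]
Step 11: reduce T->T * F. Stack=[T] ptr=5 lookahead=+ remaining=[+ num $]
Step 12: reduce E->T. Stack=[E] ptr=5 lookahead=+ remaining=[+ num $]
Step 13: shift +. Stack=[E +] ptr=6 lookahead=num remaining=[num $]
Step 14: shift num. Stack=[E + num] ptr=7 lookahead=$ remaining=[$]
Step 15: reduce F->num. Stack=[E + F] ptr=7 lookahead=$ remaining=[$]
Step 16: reduce T->F. Stack=[E + T] ptr=7 lookahead=$ remaining=[$]
Step 17: reduce E->E + T. Stack=[E] ptr=7 lookahead=$ remaining=[$]

Answer: E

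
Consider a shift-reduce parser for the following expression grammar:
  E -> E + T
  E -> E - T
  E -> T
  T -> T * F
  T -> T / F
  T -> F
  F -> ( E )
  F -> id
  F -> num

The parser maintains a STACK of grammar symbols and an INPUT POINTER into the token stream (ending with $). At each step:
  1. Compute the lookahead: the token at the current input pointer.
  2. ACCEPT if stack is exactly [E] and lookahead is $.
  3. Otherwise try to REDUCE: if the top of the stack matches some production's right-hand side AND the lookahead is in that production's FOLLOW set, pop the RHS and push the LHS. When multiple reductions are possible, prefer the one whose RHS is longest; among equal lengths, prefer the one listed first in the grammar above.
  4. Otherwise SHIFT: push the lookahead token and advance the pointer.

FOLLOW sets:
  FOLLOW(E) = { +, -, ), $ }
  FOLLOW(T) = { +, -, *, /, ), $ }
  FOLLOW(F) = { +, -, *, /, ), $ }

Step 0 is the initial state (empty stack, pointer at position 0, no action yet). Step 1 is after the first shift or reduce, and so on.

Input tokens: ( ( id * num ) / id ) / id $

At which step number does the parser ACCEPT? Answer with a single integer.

Step 1: shift (. Stack=[(] ptr=1 lookahead=( remaining=[( id * num ) / id ) / id $]
Step 2: shift (. Stack=[( (] ptr=2 lookahead=id remaining=[id * num ) / id ) / id $]
Step 3: shift id. Stack=[( ( id] ptr=3 lookahead=* remaining=[* num ) / id ) / id $]
Step 4: reduce F->id. Stack=[( ( F] ptr=3 lookahead=* remaining=[* num ) / id ) / id $]
Step 5: reduce T->F. Stack=[( ( T] ptr=3 lookahead=* remaining=[* num ) / id ) / id $]
Step 6: shift *. Stack=[( ( T *] ptr=4 lookahead=num remaining=[num ) / id ) / id $]
Step 7: shift num. Stack=[( ( T * num] ptr=5 lookahead=) remaining=[) / id ) / id $]
Step 8: reduce F->num. Stack=[( ( T * F] ptr=5 lookahead=) remaining=[) / id ) / id $]
Step 9: reduce T->T * F. Stack=[( ( T] ptr=5 lookahead=) remaining=[) / id ) / id $]
Step 10: reduce E->T. Stack=[( ( E] ptr=5 lookahead=) remaining=[) / id ) / id $]
Step 11: shift ). Stack=[( ( E )] ptr=6 lookahead=/ remaining=[/ id ) / id $]
Step 12: reduce F->( E ). Stack=[( F] ptr=6 lookahead=/ remaining=[/ id ) / id $]
Step 13: reduce T->F. Stack=[( T] ptr=6 lookahead=/ remaining=[/ id ) / id $]
Step 14: shift /. Stack=[( T /] ptr=7 lookahead=id remaining=[id ) / id $]
Step 15: shift id. Stack=[( T / id] ptr=8 lookahead=) remaining=[) / id $]
Step 16: reduce F->id. Stack=[( T / F] ptr=8 lookahead=) remaining=[) / id $]
Step 17: reduce T->T / F. Stack=[( T] ptr=8 lookahead=) remaining=[) / id $]
Step 18: reduce E->T. Stack=[( E] ptr=8 lookahead=) remaining=[) / id $]
Step 19: shift ). Stack=[( E )] ptr=9 lookahead=/ remaining=[/ id $]
Step 20: reduce F->( E ). Stack=[F] ptr=9 lookahead=/ remaining=[/ id $]
Step 21: reduce T->F. Stack=[T] ptr=9 lookahead=/ remaining=[/ id $]
Step 22: shift /. Stack=[T /] ptr=10 lookahead=id remaining=[id $]
Step 23: shift id. Stack=[T / id] ptr=11 lookahead=$ remaining=[$]
Step 24: reduce F->id. Stack=[T / F] ptr=11 lookahead=$ remaining=[$]
Step 25: reduce T->T / F. Stack=[T] ptr=11 lookahead=$ remaining=[$]
Step 26: reduce E->T. Stack=[E] ptr=11 lookahead=$ remaining=[$]
Step 27: accept. Stack=[E] ptr=11 lookahead=$ remaining=[$]

Answer: 27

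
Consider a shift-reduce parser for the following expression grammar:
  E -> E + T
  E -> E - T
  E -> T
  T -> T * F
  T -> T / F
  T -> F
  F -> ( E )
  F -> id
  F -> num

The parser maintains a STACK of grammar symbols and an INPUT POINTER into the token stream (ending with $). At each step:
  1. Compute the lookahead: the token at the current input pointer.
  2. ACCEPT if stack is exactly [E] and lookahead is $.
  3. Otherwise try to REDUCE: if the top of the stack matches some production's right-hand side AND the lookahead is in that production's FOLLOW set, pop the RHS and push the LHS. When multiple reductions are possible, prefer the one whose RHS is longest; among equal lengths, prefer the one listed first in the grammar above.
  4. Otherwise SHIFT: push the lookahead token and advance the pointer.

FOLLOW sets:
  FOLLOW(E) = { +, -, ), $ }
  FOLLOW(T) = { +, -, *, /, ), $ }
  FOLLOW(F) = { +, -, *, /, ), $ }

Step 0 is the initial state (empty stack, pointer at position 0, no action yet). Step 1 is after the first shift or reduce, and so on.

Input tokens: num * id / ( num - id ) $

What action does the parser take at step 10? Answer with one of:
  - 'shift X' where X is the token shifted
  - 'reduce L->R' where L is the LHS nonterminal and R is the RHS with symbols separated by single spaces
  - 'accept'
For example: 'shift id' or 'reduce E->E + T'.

Step 1: shift num. Stack=[num] ptr=1 lookahead=* remaining=[* id / ( num - id ) $]
Step 2: reduce F->num. Stack=[F] ptr=1 lookahead=* remaining=[* id / ( num - id ) $]
Step 3: reduce T->F. Stack=[T] ptr=1 lookahead=* remaining=[* id / ( num - id ) $]
Step 4: shift *. Stack=[T *] ptr=2 lookahead=id remaining=[id / ( num - id ) $]
Step 5: shift id. Stack=[T * id] ptr=3 lookahead=/ remaining=[/ ( num - id ) $]
Step 6: reduce F->id. Stack=[T * F] ptr=3 lookahead=/ remaining=[/ ( num - id ) $]
Step 7: reduce T->T * F. Stack=[T] ptr=3 lookahead=/ remaining=[/ ( num - id ) $]
Step 8: shift /. Stack=[T /] ptr=4 lookahead=( remaining=[( num - id ) $]
Step 9: shift (. Stack=[T / (] ptr=5 lookahead=num remaining=[num - id ) $]
Step 10: shift num. Stack=[T / ( num] ptr=6 lookahead=- remaining=[- id ) $]

Answer: shift num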